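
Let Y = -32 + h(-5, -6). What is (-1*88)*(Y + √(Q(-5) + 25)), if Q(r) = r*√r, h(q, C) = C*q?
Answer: 176 - 88*√(25 - 5*I*√5) ≈ -274.38 + 96.12*I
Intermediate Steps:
Q(r) = r^(3/2)
Y = -2 (Y = -32 - 6*(-5) = -32 + 30 = -2)
(-1*88)*(Y + √(Q(-5) + 25)) = (-1*88)*(-2 + √((-5)^(3/2) + 25)) = -88*(-2 + √(-5*I*√5 + 25)) = -88*(-2 + √(25 - 5*I*√5)) = 176 - 88*√(25 - 5*I*√5)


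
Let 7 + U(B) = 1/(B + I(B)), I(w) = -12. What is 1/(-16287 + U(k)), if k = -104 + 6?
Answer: -110/1792341 ≈ -6.1372e-5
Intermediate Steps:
k = -98
U(B) = -7 + 1/(-12 + B) (U(B) = -7 + 1/(B - 12) = -7 + 1/(-12 + B))
1/(-16287 + U(k)) = 1/(-16287 + (85 - 7*(-98))/(-12 - 98)) = 1/(-16287 + (85 + 686)/(-110)) = 1/(-16287 - 1/110*771) = 1/(-16287 - 771/110) = 1/(-1792341/110) = -110/1792341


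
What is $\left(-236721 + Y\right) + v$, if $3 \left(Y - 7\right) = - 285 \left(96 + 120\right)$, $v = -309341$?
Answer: $-566575$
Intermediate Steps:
$Y = -20513$ ($Y = 7 + \frac{\left(-285\right) \left(96 + 120\right)}{3} = 7 + \frac{\left(-285\right) 216}{3} = 7 + \frac{1}{3} \left(-61560\right) = 7 - 20520 = -20513$)
$\left(-236721 + Y\right) + v = \left(-236721 - 20513\right) - 309341 = -257234 - 309341 = -566575$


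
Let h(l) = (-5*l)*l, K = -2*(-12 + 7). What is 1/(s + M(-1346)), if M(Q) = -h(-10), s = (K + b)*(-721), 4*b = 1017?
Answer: -4/760097 ≈ -5.2625e-6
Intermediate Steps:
b = 1017/4 (b = (¼)*1017 = 1017/4 ≈ 254.25)
K = 10 (K = -2*(-5) = 10)
h(l) = -5*l²
s = -762097/4 (s = (10 + 1017/4)*(-721) = (1057/4)*(-721) = -762097/4 ≈ -1.9052e+5)
M(Q) = 500 (M(Q) = -(-5)*(-10)² = -(-5)*100 = -1*(-500) = 500)
1/(s + M(-1346)) = 1/(-762097/4 + 500) = 1/(-760097/4) = -4/760097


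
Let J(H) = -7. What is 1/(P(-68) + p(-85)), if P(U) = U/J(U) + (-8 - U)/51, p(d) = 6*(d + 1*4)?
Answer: -119/56538 ≈ -0.0021048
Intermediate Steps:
p(d) = 24 + 6*d (p(d) = 6*(d + 4) = 6*(4 + d) = 24 + 6*d)
P(U) = -8/51 - 58*U/357 (P(U) = U/(-7) + (-8 - U)/51 = U*(-⅐) + (-8 - U)*(1/51) = -U/7 + (-8/51 - U/51) = -8/51 - 58*U/357)
1/(P(-68) + p(-85)) = 1/((-8/51 - 58/357*(-68)) + (24 + 6*(-85))) = 1/((-8/51 + 232/21) + (24 - 510)) = 1/(1296/119 - 486) = 1/(-56538/119) = -119/56538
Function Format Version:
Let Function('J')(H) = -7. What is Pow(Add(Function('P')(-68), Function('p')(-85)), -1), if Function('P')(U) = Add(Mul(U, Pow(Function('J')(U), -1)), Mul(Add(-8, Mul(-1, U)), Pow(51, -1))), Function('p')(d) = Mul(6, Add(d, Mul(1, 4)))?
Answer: Rational(-119, 56538) ≈ -0.0021048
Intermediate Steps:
Function('p')(d) = Add(24, Mul(6, d)) (Function('p')(d) = Mul(6, Add(d, 4)) = Mul(6, Add(4, d)) = Add(24, Mul(6, d)))
Function('P')(U) = Add(Rational(-8, 51), Mul(Rational(-58, 357), U)) (Function('P')(U) = Add(Mul(U, Pow(-7, -1)), Mul(Add(-8, Mul(-1, U)), Pow(51, -1))) = Add(Mul(U, Rational(-1, 7)), Mul(Add(-8, Mul(-1, U)), Rational(1, 51))) = Add(Mul(Rational(-1, 7), U), Add(Rational(-8, 51), Mul(Rational(-1, 51), U))) = Add(Rational(-8, 51), Mul(Rational(-58, 357), U)))
Pow(Add(Function('P')(-68), Function('p')(-85)), -1) = Pow(Add(Add(Rational(-8, 51), Mul(Rational(-58, 357), -68)), Add(24, Mul(6, -85))), -1) = Pow(Add(Add(Rational(-8, 51), Rational(232, 21)), Add(24, -510)), -1) = Pow(Add(Rational(1296, 119), -486), -1) = Pow(Rational(-56538, 119), -1) = Rational(-119, 56538)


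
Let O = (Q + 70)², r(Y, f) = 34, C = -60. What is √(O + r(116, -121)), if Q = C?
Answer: √134 ≈ 11.576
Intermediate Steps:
Q = -60
O = 100 (O = (-60 + 70)² = 10² = 100)
√(O + r(116, -121)) = √(100 + 34) = √134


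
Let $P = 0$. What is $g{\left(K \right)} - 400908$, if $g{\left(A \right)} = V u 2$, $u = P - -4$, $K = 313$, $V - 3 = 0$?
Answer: $-400884$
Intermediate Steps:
$V = 3$ ($V = 3 + 0 = 3$)
$u = 4$ ($u = 0 - -4 = 0 + 4 = 4$)
$g{\left(A \right)} = 24$ ($g{\left(A \right)} = 3 \cdot 4 \cdot 2 = 12 \cdot 2 = 24$)
$g{\left(K \right)} - 400908 = 24 - 400908 = -400884$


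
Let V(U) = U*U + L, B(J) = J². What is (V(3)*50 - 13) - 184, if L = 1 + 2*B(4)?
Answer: 1903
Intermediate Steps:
L = 33 (L = 1 + 2*4² = 1 + 2*16 = 1 + 32 = 33)
V(U) = 33 + U² (V(U) = U*U + 33 = U² + 33 = 33 + U²)
(V(3)*50 - 13) - 184 = ((33 + 3²)*50 - 13) - 184 = ((33 + 9)*50 - 13) - 184 = (42*50 - 13) - 184 = (2100 - 13) - 184 = 2087 - 184 = 1903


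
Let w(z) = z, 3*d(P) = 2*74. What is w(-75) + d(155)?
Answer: -77/3 ≈ -25.667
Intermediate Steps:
d(P) = 148/3 (d(P) = (2*74)/3 = (1/3)*148 = 148/3)
w(-75) + d(155) = -75 + 148/3 = -77/3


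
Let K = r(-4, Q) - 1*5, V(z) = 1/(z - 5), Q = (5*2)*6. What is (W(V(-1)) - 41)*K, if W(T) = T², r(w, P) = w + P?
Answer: -25075/12 ≈ -2089.6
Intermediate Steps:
Q = 60 (Q = 10*6 = 60)
V(z) = 1/(-5 + z)
r(w, P) = P + w
K = 51 (K = (60 - 4) - 1*5 = 56 - 5 = 51)
(W(V(-1)) - 41)*K = ((1/(-5 - 1))² - 41)*51 = ((1/(-6))² - 41)*51 = ((-⅙)² - 41)*51 = (1/36 - 41)*51 = -1475/36*51 = -25075/12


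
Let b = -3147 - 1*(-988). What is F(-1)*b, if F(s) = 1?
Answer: -2159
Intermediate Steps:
b = -2159 (b = -3147 + 988 = -2159)
F(-1)*b = 1*(-2159) = -2159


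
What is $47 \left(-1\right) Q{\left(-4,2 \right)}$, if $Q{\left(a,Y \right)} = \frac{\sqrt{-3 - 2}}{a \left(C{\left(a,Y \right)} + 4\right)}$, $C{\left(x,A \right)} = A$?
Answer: $\frac{47 i \sqrt{5}}{24} \approx 4.379 i$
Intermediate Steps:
$Q{\left(a,Y \right)} = \frac{i \sqrt{5}}{a \left(4 + Y\right)}$ ($Q{\left(a,Y \right)} = \frac{\sqrt{-3 - 2}}{a \left(Y + 4\right)} = \frac{\sqrt{-5}}{a \left(4 + Y\right)} = i \sqrt{5} \frac{1}{a \left(4 + Y\right)} = \frac{i \sqrt{5}}{a \left(4 + Y\right)}$)
$47 \left(-1\right) Q{\left(-4,2 \right)} = 47 \left(-1\right) \frac{i \sqrt{5}}{\left(-4\right) \left(4 + 2\right)} = - 47 i \sqrt{5} \left(- \frac{1}{4}\right) \frac{1}{6} = - 47 \left(- \frac{i \sqrt{5}}{24}\right) = \frac{47 i \sqrt{5}}{24}$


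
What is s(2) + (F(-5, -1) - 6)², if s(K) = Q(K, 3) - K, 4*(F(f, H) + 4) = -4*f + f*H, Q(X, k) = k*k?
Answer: 337/16 ≈ 21.063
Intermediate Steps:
Q(X, k) = k²
F(f, H) = -4 - f + H*f/4 (F(f, H) = -4 + (-4*f + f*H)/4 = -4 + (-4*f + H*f)/4 = -4 + (-f + H*f/4) = -4 - f + H*f/4)
s(K) = 9 - K (s(K) = 3² - K = 9 - K)
s(2) + (F(-5, -1) - 6)² = (9 - 1*2) + ((-4 - 1*(-5) + (¼)*(-1)*(-5)) - 6)² = (9 - 2) + ((-4 + 5 + 5/4) - 6)² = 7 + (9/4 - 6)² = 7 + (-15/4)² = 7 + 225/16 = 337/16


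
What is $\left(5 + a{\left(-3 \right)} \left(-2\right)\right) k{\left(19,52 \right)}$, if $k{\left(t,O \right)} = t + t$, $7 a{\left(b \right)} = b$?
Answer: $\frac{1558}{7} \approx 222.57$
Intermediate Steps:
$a{\left(b \right)} = \frac{b}{7}$
$k{\left(t,O \right)} = 2 t$
$\left(5 + a{\left(-3 \right)} \left(-2\right)\right) k{\left(19,52 \right)} = \left(5 + \frac{1}{7} \left(-3\right) \left(-2\right)\right) 2 \cdot 19 = \left(5 - - \frac{6}{7}\right) 38 = \left(5 + \frac{6}{7}\right) 38 = \frac{41}{7} \cdot 38 = \frac{1558}{7}$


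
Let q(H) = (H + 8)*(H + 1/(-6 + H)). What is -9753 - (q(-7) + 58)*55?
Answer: -163199/13 ≈ -12554.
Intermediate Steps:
q(H) = (8 + H)*(H + 1/(-6 + H))
-9753 - (q(-7) + 58)*55 = -9753 - ((8 + (-7)³ - 47*(-7) + 2*(-7)²)/(-6 - 7) + 58)*55 = -9753 - ((8 - 343 + 329 + 2*49)/(-13) + 58)*55 = -9753 - (-(8 - 343 + 329 + 98)/13 + 58)*55 = -9753 - (-1/13*92 + 58)*55 = -9753 - (-92/13 + 58)*55 = -9753 - 662*55/13 = -9753 - 1*36410/13 = -9753 - 36410/13 = -163199/13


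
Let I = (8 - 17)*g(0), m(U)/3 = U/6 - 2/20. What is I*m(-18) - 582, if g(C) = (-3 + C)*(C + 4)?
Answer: -7932/5 ≈ -1586.4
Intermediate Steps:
m(U) = -3/10 + U/2 (m(U) = 3*(U/6 - 2/20) = 3*(U*(⅙) - 2*1/20) = 3*(U/6 - ⅒) = 3*(-⅒ + U/6) = -3/10 + U/2)
g(C) = (-3 + C)*(4 + C)
I = 108 (I = (8 - 17)*(-12 + 0 + 0²) = -9*(-12 + 0 + 0) = -9*(-12) = 108)
I*m(-18) - 582 = 108*(-3/10 + (½)*(-18)) - 582 = 108*(-3/10 - 9) - 582 = 108*(-93/10) - 582 = -5022/5 - 582 = -7932/5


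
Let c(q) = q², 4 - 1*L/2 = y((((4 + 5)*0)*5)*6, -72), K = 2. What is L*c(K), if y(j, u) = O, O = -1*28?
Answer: 256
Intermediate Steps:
O = -28
y(j, u) = -28
L = 64 (L = 8 - 2*(-28) = 8 + 56 = 64)
L*c(K) = 64*2² = 64*4 = 256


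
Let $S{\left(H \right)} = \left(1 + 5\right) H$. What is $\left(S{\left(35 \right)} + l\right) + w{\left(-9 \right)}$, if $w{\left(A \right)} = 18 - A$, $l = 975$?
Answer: $1212$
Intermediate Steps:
$S{\left(H \right)} = 6 H$
$\left(S{\left(35 \right)} + l\right) + w{\left(-9 \right)} = \left(6 \cdot 35 + 975\right) + \left(18 - -9\right) = \left(210 + 975\right) + \left(18 + 9\right) = 1185 + 27 = 1212$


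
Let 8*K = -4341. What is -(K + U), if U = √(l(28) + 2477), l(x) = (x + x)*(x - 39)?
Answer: 4341/8 - √1861 ≈ 499.49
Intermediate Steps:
l(x) = 2*x*(-39 + x) (l(x) = (2*x)*(-39 + x) = 2*x*(-39 + x))
U = √1861 (U = √(2*28*(-39 + 28) + 2477) = √(2*28*(-11) + 2477) = √(-616 + 2477) = √1861 ≈ 43.139)
K = -4341/8 (K = (⅛)*(-4341) = -4341/8 ≈ -542.63)
-(K + U) = -(-4341/8 + √1861) = 4341/8 - √1861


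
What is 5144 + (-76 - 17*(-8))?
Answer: 5204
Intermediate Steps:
5144 + (-76 - 17*(-8)) = 5144 + (-76 + 136) = 5144 + 60 = 5204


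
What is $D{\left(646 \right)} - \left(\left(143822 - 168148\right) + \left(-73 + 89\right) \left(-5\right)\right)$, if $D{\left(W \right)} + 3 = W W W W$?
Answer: $174152668259$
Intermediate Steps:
$D{\left(W \right)} = -3 + W^{4}$ ($D{\left(W \right)} = -3 + W W W W = -3 + W^{2} W W = -3 + W^{3} W = -3 + W^{4}$)
$D{\left(646 \right)} - \left(\left(143822 - 168148\right) + \left(-73 + 89\right) \left(-5\right)\right) = \left(-3 + 646^{4}\right) - \left(\left(143822 - 168148\right) + \left(-73 + 89\right) \left(-5\right)\right) = \left(-3 + 174152643856\right) - \left(-24326 + 16 \left(-5\right)\right) = 174152643853 - \left(-24326 - 80\right) = 174152643853 - -24406 = 174152643853 + 24406 = 174152668259$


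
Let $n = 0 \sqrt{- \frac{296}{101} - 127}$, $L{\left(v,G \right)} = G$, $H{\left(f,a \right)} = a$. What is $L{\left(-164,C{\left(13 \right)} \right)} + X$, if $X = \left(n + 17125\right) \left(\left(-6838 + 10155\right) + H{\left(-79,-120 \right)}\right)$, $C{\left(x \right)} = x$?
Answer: $54748638$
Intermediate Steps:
$n = 0$ ($n = 0 \sqrt{\left(-296\right) \frac{1}{101} - 127} = 0 \sqrt{- \frac{296}{101} - 127} = 0 \sqrt{- \frac{13123}{101}} = 0 \frac{i \sqrt{1325423}}{101} = 0$)
$X = 54748625$ ($X = \left(0 + 17125\right) \left(\left(-6838 + 10155\right) - 120\right) = 17125 \left(3317 - 120\right) = 17125 \cdot 3197 = 54748625$)
$L{\left(-164,C{\left(13 \right)} \right)} + X = 13 + 54748625 = 54748638$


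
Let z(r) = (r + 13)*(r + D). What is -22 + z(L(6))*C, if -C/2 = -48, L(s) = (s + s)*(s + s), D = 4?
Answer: 2230634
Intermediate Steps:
L(s) = 4*s² (L(s) = (2*s)*(2*s) = 4*s²)
z(r) = (4 + r)*(13 + r) (z(r) = (r + 13)*(r + 4) = (13 + r)*(4 + r) = (4 + r)*(13 + r))
C = 96 (C = -2*(-48) = 96)
-22 + z(L(6))*C = -22 + (52 + (4*6²)² + 17*(4*6²))*96 = -22 + (52 + (4*36)² + 17*(4*36))*96 = -22 + (52 + 144² + 17*144)*96 = -22 + (52 + 20736 + 2448)*96 = -22 + 23236*96 = -22 + 2230656 = 2230634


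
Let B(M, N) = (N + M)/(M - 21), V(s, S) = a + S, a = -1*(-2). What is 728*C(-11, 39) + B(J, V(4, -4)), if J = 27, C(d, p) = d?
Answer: -48023/6 ≈ -8003.8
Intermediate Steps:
a = 2
V(s, S) = 2 + S
B(M, N) = (M + N)/(-21 + M)
728*C(-11, 39) + B(J, V(4, -4)) = 728*(-11) + (27 + (2 - 4))/(-21 + 27) = -8008 + (27 - 2)/6 = -8008 + (⅙)*25 = -8008 + 25/6 = -48023/6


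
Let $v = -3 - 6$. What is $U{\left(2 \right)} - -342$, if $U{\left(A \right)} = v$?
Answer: $333$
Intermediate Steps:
$v = -9$ ($v = -3 - 6 = -9$)
$U{\left(A \right)} = -9$
$U{\left(2 \right)} - -342 = -9 - -342 = -9 + 342 = 333$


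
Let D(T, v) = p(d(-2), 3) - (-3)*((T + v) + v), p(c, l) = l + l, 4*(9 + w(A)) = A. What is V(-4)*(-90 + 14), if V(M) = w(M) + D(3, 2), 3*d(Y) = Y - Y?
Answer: -1292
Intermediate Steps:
w(A) = -9 + A/4
d(Y) = 0 (d(Y) = (Y - Y)/3 = (⅓)*0 = 0)
p(c, l) = 2*l
D(T, v) = 6 + 3*T + 6*v (D(T, v) = 2*3 - (-3)*((T + v) + v) = 6 - (-3)*(T + 2*v) = 6 - (-6*v - 3*T) = 6 + (3*T + 6*v) = 6 + 3*T + 6*v)
V(M) = 18 + M/4 (V(M) = (-9 + M/4) + (6 + 3*3 + 6*2) = (-9 + M/4) + (6 + 9 + 12) = (-9 + M/4) + 27 = 18 + M/4)
V(-4)*(-90 + 14) = (18 + (¼)*(-4))*(-90 + 14) = (18 - 1)*(-76) = 17*(-76) = -1292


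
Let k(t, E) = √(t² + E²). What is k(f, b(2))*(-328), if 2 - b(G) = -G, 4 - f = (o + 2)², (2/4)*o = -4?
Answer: -1312*√65 ≈ -10578.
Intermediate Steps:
o = -8 (o = 2*(-4) = -8)
f = -32 (f = 4 - (-8 + 2)² = 4 - 1*(-6)² = 4 - 1*36 = 4 - 36 = -32)
b(G) = 2 + G (b(G) = 2 - (-1)*G = 2 + G)
k(t, E) = √(E² + t²)
k(f, b(2))*(-328) = √((2 + 2)² + (-32)²)*(-328) = √(4² + 1024)*(-328) = √(16 + 1024)*(-328) = √1040*(-328) = (4*√65)*(-328) = -1312*√65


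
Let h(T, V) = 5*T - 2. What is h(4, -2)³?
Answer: 5832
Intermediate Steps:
h(T, V) = -2 + 5*T
h(4, -2)³ = (-2 + 5*4)³ = (-2 + 20)³ = 18³ = 5832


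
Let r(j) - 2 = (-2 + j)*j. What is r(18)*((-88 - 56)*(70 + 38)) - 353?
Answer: -4510433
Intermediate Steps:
r(j) = 2 + j*(-2 + j) (r(j) = 2 + (-2 + j)*j = 2 + j*(-2 + j))
r(18)*((-88 - 56)*(70 + 38)) - 353 = (2 + 18² - 2*18)*((-88 - 56)*(70 + 38)) - 353 = (2 + 324 - 36)*(-144*108) - 353 = 290*(-15552) - 353 = -4510080 - 353 = -4510433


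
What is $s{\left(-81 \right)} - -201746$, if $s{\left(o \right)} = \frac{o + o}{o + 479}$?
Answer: $\frac{40147373}{199} \approx 2.0175 \cdot 10^{5}$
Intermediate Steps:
$s{\left(o \right)} = \frac{2 o}{479 + o}$
$s{\left(-81 \right)} - -201746 = 2 \left(-81\right) \frac{1}{479 - 81} - -201746 = 2 \left(-81\right) \frac{1}{398} + 201746 = - \frac{81}{199} + 201746 = \frac{40147373}{199}$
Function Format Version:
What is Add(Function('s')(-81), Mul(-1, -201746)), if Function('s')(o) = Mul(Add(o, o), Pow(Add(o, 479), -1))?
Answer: Rational(40147373, 199) ≈ 2.0175e+5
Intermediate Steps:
Function('s')(o) = Mul(2, o, Pow(Add(479, o), -1)) (Function('s')(o) = Mul(Mul(2, o), Pow(Add(479, o), -1)) = Mul(2, o, Pow(Add(479, o), -1)))
Add(Function('s')(-81), Mul(-1, -201746)) = Add(Mul(2, -81, Pow(Add(479, -81), -1)), Mul(-1, -201746)) = Add(Mul(2, -81, Pow(398, -1)), 201746) = Add(Mul(2, -81, Rational(1, 398)), 201746) = Add(Rational(-81, 199), 201746) = Rational(40147373, 199)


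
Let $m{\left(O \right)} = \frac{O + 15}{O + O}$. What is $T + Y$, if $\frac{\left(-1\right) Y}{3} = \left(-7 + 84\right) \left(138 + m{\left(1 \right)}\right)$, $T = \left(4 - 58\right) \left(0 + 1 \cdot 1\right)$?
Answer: $-33780$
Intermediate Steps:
$m{\left(O \right)} = \frac{15 + O}{2 O}$
$T = -54$ ($T = - 54 \left(0 + 1\right) = \left(-54\right) 1 = -54$)
$Y = -33726$ ($Y = - 3 \left(-7 + 84\right) \left(138 + \frac{15 + 1}{2 \cdot 1}\right) = - 3 \cdot 77 \left(138 + \frac{1}{2} \cdot 1 \cdot 16\right) = - 3 \cdot 77 \left(138 + 8\right) = - 3 \cdot 77 \cdot 146 = \left(-3\right) 11242 = -33726$)
$T + Y = -54 - 33726 = -33780$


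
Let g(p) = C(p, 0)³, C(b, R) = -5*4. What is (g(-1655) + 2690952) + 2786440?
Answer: 5469392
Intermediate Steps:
C(b, R) = -20
g(p) = -8000 (g(p) = (-20)³ = -8000)
(g(-1655) + 2690952) + 2786440 = (-8000 + 2690952) + 2786440 = 2682952 + 2786440 = 5469392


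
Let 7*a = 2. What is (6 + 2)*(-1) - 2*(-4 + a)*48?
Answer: 2440/7 ≈ 348.57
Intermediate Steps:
a = 2/7 (a = (1/7)*2 = 2/7 ≈ 0.28571)
(6 + 2)*(-1) - 2*(-4 + a)*48 = (6 + 2)*(-1) - 2*(-4 + 2/7)*48 = 8*(-1) - 2*(-26/7)*48 = -8 + (52/7)*48 = -8 + 2496/7 = 2440/7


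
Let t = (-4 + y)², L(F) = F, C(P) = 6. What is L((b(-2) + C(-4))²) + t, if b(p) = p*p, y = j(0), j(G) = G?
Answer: 116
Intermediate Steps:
y = 0
b(p) = p²
t = 16 (t = (-4 + 0)² = (-4)² = 16)
L((b(-2) + C(-4))²) + t = ((-2)² + 6)² + 16 = (4 + 6)² + 16 = 10² + 16 = 100 + 16 = 116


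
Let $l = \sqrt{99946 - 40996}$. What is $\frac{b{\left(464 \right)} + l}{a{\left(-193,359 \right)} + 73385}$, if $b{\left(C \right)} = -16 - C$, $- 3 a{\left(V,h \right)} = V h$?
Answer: $- \frac{720}{144721} + \frac{45 \sqrt{262}}{289442} \approx -0.0024586$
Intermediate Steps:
$l = 15 \sqrt{262}$ ($l = \sqrt{58950} = 15 \sqrt{262} \approx 242.8$)
$a{\left(V,h \right)} = - \frac{V h}{3}$
$\frac{b{\left(464 \right)} + l}{a{\left(-193,359 \right)} + 73385} = \frac{\left(-16 - 464\right) + 15 \sqrt{262}}{\left(- \frac{1}{3}\right) \left(-193\right) 359 + 73385} = \frac{\left(-16 - 464\right) + 15 \sqrt{262}}{\frac{69287}{3} + 73385} = \frac{-480 + 15 \sqrt{262}}{\frac{289442}{3}} = \left(-480 + 15 \sqrt{262}\right) \frac{3}{289442} = - \frac{720}{144721} + \frac{45 \sqrt{262}}{289442}$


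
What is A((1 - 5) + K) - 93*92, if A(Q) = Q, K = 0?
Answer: -8560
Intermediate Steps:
A((1 - 5) + K) - 93*92 = ((1 - 5) + 0) - 93*92 = (-4 + 0) - 8556 = -4 - 8556 = -8560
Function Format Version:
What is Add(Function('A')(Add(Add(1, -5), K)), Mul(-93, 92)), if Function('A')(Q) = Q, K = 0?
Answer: -8560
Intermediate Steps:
Add(Function('A')(Add(Add(1, -5), K)), Mul(-93, 92)) = Add(Add(Add(1, -5), 0), Mul(-93, 92)) = Add(Add(-4, 0), -8556) = Add(-4, -8556) = -8560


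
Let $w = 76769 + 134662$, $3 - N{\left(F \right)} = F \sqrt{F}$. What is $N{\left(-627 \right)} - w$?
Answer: $-211428 + 627 i \sqrt{627} \approx -2.1143 \cdot 10^{5} + 15700.0 i$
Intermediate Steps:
$N{\left(F \right)} = 3 - F^{\frac{3}{2}}$ ($N{\left(F \right)} = 3 - F \sqrt{F} = 3 - F^{\frac{3}{2}}$)
$w = 211431$
$N{\left(-627 \right)} - w = \left(3 - \left(-627\right)^{\frac{3}{2}}\right) - 211431 = \left(3 - - 627 i \sqrt{627}\right) - 211431 = \left(3 + 627 i \sqrt{627}\right) - 211431 = -211428 + 627 i \sqrt{627}$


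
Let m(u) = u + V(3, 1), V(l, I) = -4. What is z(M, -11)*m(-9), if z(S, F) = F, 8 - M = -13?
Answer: 143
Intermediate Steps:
M = 21 (M = 8 - 1*(-13) = 8 + 13 = 21)
m(u) = -4 + u (m(u) = u - 4 = -4 + u)
z(M, -11)*m(-9) = -11*(-4 - 9) = -11*(-13) = 143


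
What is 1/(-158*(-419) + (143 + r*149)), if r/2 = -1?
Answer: 1/66047 ≈ 1.5141e-5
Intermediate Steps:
r = -2 (r = 2*(-1) = -2)
1/(-158*(-419) + (143 + r*149)) = 1/(-158*(-419) + (143 - 2*149)) = 1/(66202 + (143 - 298)) = 1/(66202 - 155) = 1/66047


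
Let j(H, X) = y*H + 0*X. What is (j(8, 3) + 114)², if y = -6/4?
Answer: 10404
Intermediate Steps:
y = -3/2 (y = -6*¼ = -3/2 ≈ -1.5000)
j(H, X) = -3*H/2 (j(H, X) = -3*H/2 + 0*X = -3*H/2 + 0 = -3*H/2)
(j(8, 3) + 114)² = (-3/2*8 + 114)² = (-12 + 114)² = 102² = 10404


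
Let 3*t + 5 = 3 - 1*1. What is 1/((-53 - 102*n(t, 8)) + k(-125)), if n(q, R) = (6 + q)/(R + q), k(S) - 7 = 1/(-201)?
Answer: -1407/167239 ≈ -0.0084131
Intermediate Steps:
k(S) = 1406/201 (k(S) = 7 + 1/(-201) = 7 - 1/201 = 1406/201)
t = -1 (t = -5/3 + (3 - 1*1)/3 = -5/3 + (3 - 1)/3 = -5/3 + (1/3)*2 = -5/3 + 2/3 = -1)
n(q, R) = (6 + q)/(R + q)
1/((-53 - 102*n(t, 8)) + k(-125)) = 1/((-53 - 102*(6 - 1)/(8 - 1)) + 1406/201) = 1/((-53 - 102*5/7) + 1406/201) = 1/((-53 - 510/7) + 1406/201) = 1/(-881/7 + 1406/201) = 1/(-167239/1407) = -1407/167239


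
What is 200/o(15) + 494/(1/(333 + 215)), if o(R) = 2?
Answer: 270812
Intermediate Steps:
200/o(15) + 494/(1/(333 + 215)) = 200/2 + 494/(1/(333 + 215)) = 200*(½) + 494/(1/548) = 100 + 494/(1/548) = 100 + 494*548 = 100 + 270712 = 270812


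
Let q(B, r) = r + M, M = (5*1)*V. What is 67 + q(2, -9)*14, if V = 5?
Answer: 291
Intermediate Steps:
M = 25 (M = (5*1)*5 = 5*5 = 25)
q(B, r) = 25 + r (q(B, r) = r + 25 = 25 + r)
67 + q(2, -9)*14 = 67 + (25 - 9)*14 = 67 + 16*14 = 67 + 224 = 291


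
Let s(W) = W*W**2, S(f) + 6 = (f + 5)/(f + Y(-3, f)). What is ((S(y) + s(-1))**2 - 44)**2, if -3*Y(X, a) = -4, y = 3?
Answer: 8684809/28561 ≈ 304.08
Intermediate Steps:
Y(X, a) = 4/3 (Y(X, a) = -1/3*(-4) = 4/3)
S(f) = -6 + (5 + f)/(4/3 + f) (S(f) = -6 + (f + 5)/(f + 4/3) = -6 + (5 + f)/(4/3 + f))
s(W) = W**3
((S(y) + s(-1))**2 - 44)**2 = ((3*(-3 - 5*3)/(4 + 3*3) + (-1)**3)**2 - 44)**2 = ((3*(-3 - 15)/(4 + 9) - 1)**2 - 44)**2 = ((3*(-18)/13 - 1)**2 - 44)**2 = ((3*(1/13)*(-18) - 1)**2 - 44)**2 = ((-54/13 - 1)**2 - 44)**2 = ((-67/13)**2 - 44)**2 = (4489/169 - 44)**2 = (-2947/169)**2 = 8684809/28561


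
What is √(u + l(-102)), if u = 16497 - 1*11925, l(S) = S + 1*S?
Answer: 4*√273 ≈ 66.091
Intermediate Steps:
l(S) = 2*S (l(S) = S + S = 2*S)
u = 4572 (u = 16497 - 11925 = 4572)
√(u + l(-102)) = √(4572 + 2*(-102)) = √(4572 - 204) = √4368 = 4*√273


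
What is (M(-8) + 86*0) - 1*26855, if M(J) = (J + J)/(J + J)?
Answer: -26854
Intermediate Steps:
M(J) = 1 (M(J) = (2*J)/((2*J)) = (2*J)*(1/(2*J)) = 1)
(M(-8) + 86*0) - 1*26855 = (1 + 86*0) - 1*26855 = (1 + 0) - 26855 = 1 - 26855 = -26854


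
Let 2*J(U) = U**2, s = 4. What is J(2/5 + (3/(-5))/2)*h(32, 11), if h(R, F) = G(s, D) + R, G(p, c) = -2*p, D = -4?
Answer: 3/25 ≈ 0.12000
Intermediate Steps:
h(R, F) = -8 + R (h(R, F) = -2*4 + R = -8 + R)
J(U) = U**2/2
J(2/5 + (3/(-5))/2)*h(32, 11) = ((2/5 + (3/(-5))/2)**2/2)*(-8 + 32) = ((2*(1/5) + (3*(-1/5))*(1/2))**2/2)*24 = ((2/5 - 3/5*1/2)**2/2)*24 = ((2/5 - 3/10)**2/2)*24 = ((1/10)**2/2)*24 = ((1/2)*(1/100))*24 = (1/200)*24 = 3/25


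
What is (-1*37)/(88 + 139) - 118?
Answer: -26823/227 ≈ -118.16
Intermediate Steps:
(-1*37)/(88 + 139) - 118 = -37/227 - 118 = -26823/227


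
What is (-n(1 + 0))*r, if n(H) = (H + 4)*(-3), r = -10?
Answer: -150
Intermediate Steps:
n(H) = -12 - 3*H (n(H) = (4 + H)*(-3) = -12 - 3*H)
(-n(1 + 0))*r = -(-12 - 3*(1 + 0))*(-10) = -(-12 - 3*1)*(-10) = -(-12 - 3)*(-10) = -1*(-15)*(-10) = 15*(-10) = -150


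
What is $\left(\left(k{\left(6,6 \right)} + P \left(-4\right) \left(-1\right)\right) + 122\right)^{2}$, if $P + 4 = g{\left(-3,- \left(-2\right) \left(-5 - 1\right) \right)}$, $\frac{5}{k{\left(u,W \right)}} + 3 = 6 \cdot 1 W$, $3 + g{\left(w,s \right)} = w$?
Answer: $\frac{7349521}{1089} \approx 6748.9$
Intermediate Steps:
$g{\left(w,s \right)} = -3 + w$
$k{\left(u,W \right)} = \frac{5}{-3 + 6 W}$ ($k{\left(u,W \right)} = \frac{5}{-3 + 6 \cdot 1 W} = \frac{5}{-3 + 6 W}$)
$P = -10$ ($P = -4 - 6 = -10$)
$\left(\left(k{\left(6,6 \right)} + P \left(-4\right) \left(-1\right)\right) + 122\right)^{2} = \left(\left(\frac{5}{3 \left(-1 + 2 \cdot 6\right)} + \left(-10\right) \left(-4\right) \left(-1\right)\right) + 122\right)^{2} = \left(\left(\frac{5}{3 \left(-1 + 12\right)} + 40 \left(-1\right)\right) + 122\right)^{2} = \left(\left(\frac{5}{3 \cdot 11} - 40\right) + 122\right)^{2} = \left(\left(\frac{5}{3} \cdot \frac{1}{11} - 40\right) + 122\right)^{2} = \left(\left(\frac{5}{33} - 40\right) + 122\right)^{2} = \left(- \frac{1315}{33} + 122\right)^{2} = \left(\frac{2711}{33}\right)^{2} = \frac{7349521}{1089}$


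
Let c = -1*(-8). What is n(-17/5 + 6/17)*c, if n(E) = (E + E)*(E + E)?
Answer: 2146592/7225 ≈ 297.11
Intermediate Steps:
c = 8
n(E) = 4*E² (n(E) = (2*E)*(2*E) = 4*E²)
n(-17/5 + 6/17)*c = (4*(-17/5 + 6/17)²)*8 = (4*(-259/85)²)*8 = (4*(67081/7225))*8 = (268324/7225)*8 = 2146592/7225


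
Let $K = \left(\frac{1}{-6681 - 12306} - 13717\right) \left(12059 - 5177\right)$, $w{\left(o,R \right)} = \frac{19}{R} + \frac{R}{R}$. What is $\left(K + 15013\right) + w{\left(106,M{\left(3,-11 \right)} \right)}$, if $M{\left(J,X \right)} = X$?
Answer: $- \frac{6571015915705}{69619} \approx -9.4385 \cdot 10^{7}$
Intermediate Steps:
$w{\left(o,R \right)} = 1 + \frac{19}{R}$ ($w{\left(o,R \right)} = \frac{19}{R} + 1 = 1 + \frac{19}{R}$)
$K = - \frac{597460095920}{6329}$ ($K = \left(\frac{1}{-18987} - 13717\right) 6882 = \left(- \frac{1}{18987} - 13717\right) 6882 = \left(- \frac{260444680}{18987}\right) 6882 = - \frac{597460095920}{6329} \approx -9.44 \cdot 10^{7}$)
$\left(K + 15013\right) + w{\left(106,M{\left(3,-11 \right)} \right)} = \left(- \frac{597460095920}{6329} + 15013\right) + \frac{19 - 11}{-11} = - \frac{597365078643}{6329} - \frac{8}{11} = - \frac{6571015915705}{69619}$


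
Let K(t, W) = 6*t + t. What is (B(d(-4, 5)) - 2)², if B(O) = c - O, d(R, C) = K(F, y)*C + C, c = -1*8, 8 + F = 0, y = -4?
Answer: 70225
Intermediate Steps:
F = -8 (F = -8 + 0 = -8)
K(t, W) = 7*t
c = -8
d(R, C) = -55*C (d(R, C) = (7*(-8))*C + C = -56*C + C = -55*C)
B(O) = -8 - O
(B(d(-4, 5)) - 2)² = ((-8 - (-55)*5) - 2)² = ((-8 - 1*(-275)) - 2)² = ((-8 + 275) - 2)² = (267 - 2)² = 265² = 70225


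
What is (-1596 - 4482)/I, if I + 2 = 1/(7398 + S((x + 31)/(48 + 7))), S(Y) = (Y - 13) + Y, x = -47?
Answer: 2468537154/812231 ≈ 3039.2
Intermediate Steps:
S(Y) = -13 + 2*Y (S(Y) = (-13 + Y) + Y = -13 + 2*Y)
I = -812231/406143 (I = -2 + 1/(7398 + (-13 + 2*((-47 + 31)/(48 + 7)))) = -2 + 1/(7398 + (-13 + 2*(-16/55))) = -2 + 1/(7398 + (-13 - 32/55)) = -2 + 1/(7398 - 747/55) = -2 + 1/(406143/55) = -2 + 55/406143 = -812231/406143 ≈ -1.9999)
(-1596 - 4482)/I = (-1596 - 4482)/(-812231/406143) = -6078*(-406143/812231) = 2468537154/812231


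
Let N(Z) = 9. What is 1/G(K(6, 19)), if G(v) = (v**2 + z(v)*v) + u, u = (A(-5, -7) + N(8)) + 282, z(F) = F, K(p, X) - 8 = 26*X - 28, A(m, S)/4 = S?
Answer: 1/449615 ≈ 2.2241e-6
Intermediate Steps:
A(m, S) = 4*S
K(p, X) = -20 + 26*X (K(p, X) = 8 + (26*X - 28) = 8 + (-28 + 26*X) = -20 + 26*X)
u = 263 (u = (4*(-7) + 9) + 282 = (-28 + 9) + 282 = -19 + 282 = 263)
G(v) = 263 + 2*v**2 (G(v) = (v**2 + v*v) + 263 = (v**2 + v**2) + 263 = 2*v**2 + 263 = 263 + 2*v**2)
1/G(K(6, 19)) = 1/(263 + 2*(-20 + 26*19)**2) = 1/(263 + 2*(-20 + 494)**2) = 1/(263 + 2*474**2) = 1/(263 + 2*224676) = 1/(263 + 449352) = 1/449615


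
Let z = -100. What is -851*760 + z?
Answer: -646860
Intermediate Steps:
-851*760 + z = -851*760 - 100 = -646760 - 100 = -646860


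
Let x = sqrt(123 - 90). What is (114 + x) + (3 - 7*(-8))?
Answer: 173 + sqrt(33) ≈ 178.74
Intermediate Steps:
x = sqrt(33) ≈ 5.7446
(114 + x) + (3 - 7*(-8)) = (114 + sqrt(33)) + (3 - 7*(-8)) = (114 + sqrt(33)) + (3 + 56) = (114 + sqrt(33)) + 59 = 173 + sqrt(33)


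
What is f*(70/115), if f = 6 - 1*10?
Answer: -56/23 ≈ -2.4348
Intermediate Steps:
f = -4 (f = 6 - 10 = -4)
f*(70/115) = -280/115 = -4*14/23 = -56/23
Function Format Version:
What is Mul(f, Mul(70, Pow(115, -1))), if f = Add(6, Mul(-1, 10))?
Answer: Rational(-56, 23) ≈ -2.4348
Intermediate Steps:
f = -4 (f = Add(6, -10) = -4)
Mul(f, Mul(70, Pow(115, -1))) = Mul(-4, Mul(70, Pow(115, -1))) = Mul(-4, Mul(70, Rational(1, 115))) = Mul(-4, Rational(14, 23)) = Rational(-56, 23)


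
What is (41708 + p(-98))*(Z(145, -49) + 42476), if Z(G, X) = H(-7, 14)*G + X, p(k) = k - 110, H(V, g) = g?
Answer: 1844965500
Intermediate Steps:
p(k) = -110 + k
Z(G, X) = X + 14*G (Z(G, X) = 14*G + X = X + 14*G)
(41708 + p(-98))*(Z(145, -49) + 42476) = (41708 + (-110 - 98))*((-49 + 14*145) + 42476) = (41708 - 208)*((-49 + 2030) + 42476) = 41500*(1981 + 42476) = 41500*44457 = 1844965500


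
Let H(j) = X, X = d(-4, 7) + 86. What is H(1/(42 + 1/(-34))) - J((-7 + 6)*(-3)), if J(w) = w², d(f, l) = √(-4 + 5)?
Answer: 78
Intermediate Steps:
d(f, l) = 1 (d(f, l) = √1 = 1)
X = 87 (X = 1 + 86 = 87)
H(j) = 87
H(1/(42 + 1/(-34))) - J((-7 + 6)*(-3)) = 87 - ((-7 + 6)*(-3))² = 87 - (-1*(-3))² = 87 - 1*3² = 87 - 1*9 = 87 - 9 = 78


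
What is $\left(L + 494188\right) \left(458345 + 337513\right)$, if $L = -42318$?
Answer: $359624354460$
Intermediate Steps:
$\left(L + 494188\right) \left(458345 + 337513\right) = \left(-42318 + 494188\right) \left(458345 + 337513\right) = 451870 \cdot 795858 = 359624354460$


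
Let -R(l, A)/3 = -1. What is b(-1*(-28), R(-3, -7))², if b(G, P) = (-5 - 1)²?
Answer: 1296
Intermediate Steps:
R(l, A) = 3 (R(l, A) = -3*(-1) = 3)
b(G, P) = 36 (b(G, P) = (-6)² = 36)
b(-1*(-28), R(-3, -7))² = 36² = 1296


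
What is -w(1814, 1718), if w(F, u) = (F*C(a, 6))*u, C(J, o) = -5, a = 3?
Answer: 15582260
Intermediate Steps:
w(F, u) = -5*F*u (w(F, u) = (F*(-5))*u = (-5*F)*u = -5*F*u)
-w(1814, 1718) = -(-5)*1814*1718 = -1*(-15582260) = 15582260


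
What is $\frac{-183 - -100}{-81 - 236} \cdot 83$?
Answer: $\frac{6889}{317} \approx 21.732$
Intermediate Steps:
$\frac{-183 - -100}{-81 - 236} \cdot 83 = \frac{-183 + 100}{-317} \cdot 83 = \left(-83\right) \left(- \frac{1}{317}\right) 83 = \frac{83}{317} \cdot 83 = \frac{6889}{317}$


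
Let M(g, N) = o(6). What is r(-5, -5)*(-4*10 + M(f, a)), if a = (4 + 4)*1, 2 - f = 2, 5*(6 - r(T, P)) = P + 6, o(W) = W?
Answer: -986/5 ≈ -197.20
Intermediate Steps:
r(T, P) = 24/5 - P/5 (r(T, P) = 6 - (P + 6)/5 = 6 - (6 + P)/5 = 6 + (-6/5 - P/5) = 24/5 - P/5)
f = 0 (f = 2 - 1*2 = 2 - 2 = 0)
a = 8 (a = 8*1 = 8)
M(g, N) = 6
r(-5, -5)*(-4*10 + M(f, a)) = (24/5 - ⅕*(-5))*(-4*10 + 6) = (24/5 + 1)*(-40 + 6) = (29/5)*(-34) = -986/5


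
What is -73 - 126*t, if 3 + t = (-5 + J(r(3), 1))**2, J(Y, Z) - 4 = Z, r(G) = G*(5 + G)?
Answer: 305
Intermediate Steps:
J(Y, Z) = 4 + Z
t = -3 (t = -3 + (-5 + (4 + 1))**2 = -3 + (-5 + 5)**2 = -3 + 0**2 = -3 + 0 = -3)
-73 - 126*t = -73 - 126*(-3) = -73 + 378 = 305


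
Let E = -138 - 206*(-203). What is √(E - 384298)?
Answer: I*√342618 ≈ 585.34*I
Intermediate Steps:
E = 41680 (E = -138 + 41818 = 41680)
√(E - 384298) = √(41680 - 384298) = √(-342618) = I*√342618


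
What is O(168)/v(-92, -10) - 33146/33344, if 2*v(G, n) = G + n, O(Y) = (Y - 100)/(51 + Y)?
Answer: -10955149/10953504 ≈ -1.0002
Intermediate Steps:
O(Y) = (-100 + Y)/(51 + Y)
v(G, n) = G/2 + n/2 (v(G, n) = (G + n)/2 = G/2 + n/2)
O(168)/v(-92, -10) - 33146/33344 = ((-100 + 168)/(51 + 168))/((½)*(-92) + (½)*(-10)) - 33146/33344 = (68/219)/(-46 - 5) - 33146*1/33344 = ((1/219)*68)/(-51) - 16573/16672 = (68/219)*(-1/51) - 16573/16672 = -4/657 - 16573/16672 = -10955149/10953504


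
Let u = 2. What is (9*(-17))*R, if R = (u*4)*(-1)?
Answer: 1224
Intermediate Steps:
R = -8 (R = (2*4)*(-1) = 8*(-1) = -8)
(9*(-17))*R = (9*(-17))*(-8) = -153*(-8) = 1224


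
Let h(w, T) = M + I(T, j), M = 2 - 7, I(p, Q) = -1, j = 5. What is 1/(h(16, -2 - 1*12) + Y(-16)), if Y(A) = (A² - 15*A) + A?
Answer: 1/474 ≈ 0.0021097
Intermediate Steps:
M = -5
h(w, T) = -6 (h(w, T) = -5 - 1 = -6)
Y(A) = A² - 14*A
1/(h(16, -2 - 1*12) + Y(-16)) = 1/(-6 - 16*(-14 - 16)) = 1/(-6 - 16*(-30)) = 1/(-6 + 480) = 1/474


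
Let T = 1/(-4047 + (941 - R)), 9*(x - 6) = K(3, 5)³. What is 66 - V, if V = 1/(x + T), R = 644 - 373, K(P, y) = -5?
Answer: 15855609/239776 ≈ 66.127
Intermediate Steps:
R = 271
x = -71/9 (x = 6 + (⅑)*(-5)³ = 6 + (⅑)*(-125) = 6 - 125/9 = -71/9 ≈ -7.8889)
T = -1/3377 (T = 1/(-4047 + (941 - 1*271)) = 1/(-4047 + (941 - 271)) = 1/(-4047 + 670) = 1/(-3377) = -1/3377 ≈ -0.00029612)
V = -30393/239776 (V = 1/(-71/9 - 1/3377) = 1/(-239776/30393) = -30393/239776 ≈ -0.12676)
66 - V = 66 - 1*(-30393/239776) = 66 + 30393/239776 = 15855609/239776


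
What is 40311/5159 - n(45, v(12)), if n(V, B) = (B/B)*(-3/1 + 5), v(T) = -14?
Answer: 29993/5159 ≈ 5.8137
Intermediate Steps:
n(V, B) = 2 (n(V, B) = 1*(-3*1 + 5) = 1*(-3 + 5) = 1*2 = 2)
40311/5159 - n(45, v(12)) = 40311/5159 - 1*2 = 40311*(1/5159) - 2 = 40311/5159 - 2 = 29993/5159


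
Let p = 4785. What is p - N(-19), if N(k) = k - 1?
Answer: 4805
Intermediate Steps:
N(k) = -1 + k
p - N(-19) = 4785 - (-1 - 19) = 4785 - 1*(-20) = 4785 + 20 = 4805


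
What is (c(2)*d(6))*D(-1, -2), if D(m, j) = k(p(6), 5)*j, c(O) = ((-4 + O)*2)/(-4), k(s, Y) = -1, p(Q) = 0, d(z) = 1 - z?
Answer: -10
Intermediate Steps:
c(O) = 2 - O/2 (c(O) = (-8 + 2*O)*(-¼) = 2 - O/2)
D(m, j) = -j
(c(2)*d(6))*D(-1, -2) = ((2 - ½*2)*(1 - 1*6))*(-1*(-2)) = ((2 - 1)*(1 - 6))*2 = (1*(-5))*2 = -5*2 = -10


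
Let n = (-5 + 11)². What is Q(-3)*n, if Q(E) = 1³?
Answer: 36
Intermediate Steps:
Q(E) = 1
n = 36 (n = 6² = 36)
Q(-3)*n = 1*36 = 36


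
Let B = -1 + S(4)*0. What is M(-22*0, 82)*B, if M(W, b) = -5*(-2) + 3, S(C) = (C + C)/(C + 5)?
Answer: -13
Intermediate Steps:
S(C) = 2*C/(5 + C) (S(C) = (2*C)/(5 + C) = 2*C/(5 + C))
M(W, b) = 13 (M(W, b) = 10 + 3 = 13)
B = -1 (B = -1 + (2*4/(5 + 4))*0 = -1 + (2*4/9)*0 = -1 + (2*4*(⅑))*0 = -1 + (8/9)*0 = -1 + 0 = -1)
M(-22*0, 82)*B = 13*(-1) = -13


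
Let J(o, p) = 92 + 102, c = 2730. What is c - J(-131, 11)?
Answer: 2536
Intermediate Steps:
J(o, p) = 194
c - J(-131, 11) = 2730 - 1*194 = 2730 - 194 = 2536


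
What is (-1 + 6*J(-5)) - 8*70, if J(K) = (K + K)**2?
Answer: 39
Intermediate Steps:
J(K) = 4*K**2 (J(K) = (2*K)**2 = 4*K**2)
(-1 + 6*J(-5)) - 8*70 = (-1 + 6*(4*(-5)**2)) - 8*70 = (-1 + 6*(4*25)) - 560 = (-1 + 6*100) - 560 = (-1 + 600) - 560 = 599 - 560 = 39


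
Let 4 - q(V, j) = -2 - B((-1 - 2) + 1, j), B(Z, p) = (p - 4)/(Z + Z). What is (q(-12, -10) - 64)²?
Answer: 11881/4 ≈ 2970.3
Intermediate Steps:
B(Z, p) = (-4 + p)/(2*Z) (B(Z, p) = (-4 + p)/((2*Z)) = (-4 + p)*(1/(2*Z)) = (-4 + p)/(2*Z))
q(V, j) = 7 - j/4 (q(V, j) = 4 - (-2 - (-4 + j)/(2*((-1 - 2) + 1))) = 4 - (-2 - (-4 + j)/(2*(-3 + 1))) = 4 - (-2 - (-4 + j)/(2*(-2))) = 4 - (-2 - (-1)*(-4 + j)/(2*2)) = 4 - (-2 - (1 - j/4)) = 4 - (-2 + (-1 + j/4)) = 4 - (-3 + j/4) = 4 + (3 - j/4) = 7 - j/4)
(q(-12, -10) - 64)² = ((7 - ¼*(-10)) - 64)² = ((7 + 5/2) - 64)² = (19/2 - 64)² = (-109/2)² = 11881/4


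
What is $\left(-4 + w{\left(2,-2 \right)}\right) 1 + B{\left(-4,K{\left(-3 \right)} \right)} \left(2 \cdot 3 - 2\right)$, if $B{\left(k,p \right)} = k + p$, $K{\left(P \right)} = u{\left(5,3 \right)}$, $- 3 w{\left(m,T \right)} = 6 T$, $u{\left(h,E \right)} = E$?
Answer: $-4$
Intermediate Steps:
$w{\left(m,T \right)} = - 2 T$ ($w{\left(m,T \right)} = - \frac{6 T}{3} = - 2 T$)
$K{\left(P \right)} = 3$
$\left(-4 + w{\left(2,-2 \right)}\right) 1 + B{\left(-4,K{\left(-3 \right)} \right)} \left(2 \cdot 3 - 2\right) = \left(-4 - -4\right) 1 + \left(-4 + 3\right) \left(2 \cdot 3 - 2\right) = \left(-4 + 4\right) 1 - \left(6 - 2\right) = 0 \cdot 1 - 4 = 0 - 4 = -4$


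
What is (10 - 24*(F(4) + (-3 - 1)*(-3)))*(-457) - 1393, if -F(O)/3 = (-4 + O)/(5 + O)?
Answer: 125653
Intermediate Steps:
F(O) = -3*(-4 + O)/(5 + O)
(10 - 24*(F(4) + (-3 - 1)*(-3)))*(-457) - 1393 = (10 - 24*(3*(4 - 1*4)/(5 + 4) + (-3 - 1)*(-3)))*(-457) - 1393 = (10 - 24*(3*(4 - 4)/9 - 4*(-3)))*(-457) - 1393 = (10 - 24*(3*(⅑)*0 + 12))*(-457) - 1393 = (10 - 24*(0 + 12))*(-457) - 1393 = (10 - 24*12)*(-457) - 1393 = (10 - 4*72)*(-457) - 1393 = (10 - 288)*(-457) - 1393 = -278*(-457) - 1393 = 127046 - 1393 = 125653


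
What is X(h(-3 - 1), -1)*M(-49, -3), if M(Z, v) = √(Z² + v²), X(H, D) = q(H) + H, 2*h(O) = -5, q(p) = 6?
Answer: 7*√2410/2 ≈ 171.82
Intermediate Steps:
h(O) = -5/2 (h(O) = (½)*(-5) = -5/2)
X(H, D) = 6 + H
X(h(-3 - 1), -1)*M(-49, -3) = (6 - 5/2)*√((-49)² + (-3)²) = 7*√(2401 + 9)/2 = 7*√2410/2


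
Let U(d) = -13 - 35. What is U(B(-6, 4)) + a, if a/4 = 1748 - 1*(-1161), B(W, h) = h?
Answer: 11588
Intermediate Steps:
a = 11636 (a = 4*(1748 - 1*(-1161)) = 4*(1748 + 1161) = 4*2909 = 11636)
U(d) = -48
U(B(-6, 4)) + a = -48 + 11636 = 11588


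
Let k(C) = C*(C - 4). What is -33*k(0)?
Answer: 0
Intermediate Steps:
k(C) = C*(-4 + C)
-33*k(0) = -0*(-4 + 0) = -0*(-4) = -33*0 = 0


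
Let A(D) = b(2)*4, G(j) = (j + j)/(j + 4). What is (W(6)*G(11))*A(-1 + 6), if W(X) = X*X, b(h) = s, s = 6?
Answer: 6336/5 ≈ 1267.2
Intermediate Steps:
b(h) = 6
W(X) = X**2
G(j) = 2*j/(4 + j) (G(j) = (2*j)/(4 + j) = 2*j/(4 + j))
A(D) = 24 (A(D) = 6*4 = 24)
(W(6)*G(11))*A(-1 + 6) = (6**2*(2*11/(4 + 11)))*24 = (36*(2*11/15))*24 = (36*(2*11*(1/15)))*24 = (36*(22/15))*24 = (264/5)*24 = 6336/5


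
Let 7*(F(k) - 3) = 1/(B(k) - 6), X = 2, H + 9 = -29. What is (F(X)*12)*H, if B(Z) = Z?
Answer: -9462/7 ≈ -1351.7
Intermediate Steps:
H = -38 (H = -9 - 29 = -38)
F(k) = 3 + 1/(7*(-6 + k)) (F(k) = 3 + 1/(7*(k - 6)) = 3 + 1/(7*(-6 + k)))
(F(X)*12)*H = (((-125 + 21*2)/(7*(-6 + 2)))*12)*(-38) = (((⅐)*(-125 + 42)/(-4))*12)*(-38) = (((⅐)*(-¼)*(-83))*12)*(-38) = ((83/28)*12)*(-38) = (249/7)*(-38) = -9462/7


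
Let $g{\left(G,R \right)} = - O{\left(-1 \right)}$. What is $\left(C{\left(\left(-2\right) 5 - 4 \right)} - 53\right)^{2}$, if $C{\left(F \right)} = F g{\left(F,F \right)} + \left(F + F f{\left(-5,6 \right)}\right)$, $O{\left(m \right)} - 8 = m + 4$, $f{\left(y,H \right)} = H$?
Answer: $9$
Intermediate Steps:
$O{\left(m \right)} = 12 + m$ ($O{\left(m \right)} = 8 + \left(m + 4\right) = 8 + \left(4 + m\right) = 12 + m$)
$g{\left(G,R \right)} = -11$ ($g{\left(G,R \right)} = - (12 - 1) = \left(-1\right) 11 = -11$)
$C{\left(F \right)} = - 4 F$ ($C{\left(F \right)} = F \left(-11\right) + \left(F + F 6\right) = - 11 F + \left(F + 6 F\right) = - 11 F + 7 F = - 4 F$)
$\left(C{\left(\left(-2\right) 5 - 4 \right)} - 53\right)^{2} = \left(- 4 \left(\left(-2\right) 5 - 4\right) - 53\right)^{2} = \left(- 4 \left(-10 - 4\right) - 53\right)^{2} = \left(\left(-4\right) \left(-14\right) - 53\right)^{2} = \left(56 - 53\right)^{2} = 3^{2} = 9$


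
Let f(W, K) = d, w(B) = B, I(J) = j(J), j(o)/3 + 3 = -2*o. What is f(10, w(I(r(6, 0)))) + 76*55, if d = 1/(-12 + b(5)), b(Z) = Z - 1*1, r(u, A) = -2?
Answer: 33439/8 ≈ 4179.9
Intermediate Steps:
b(Z) = -1 + Z (b(Z) = Z - 1 = -1 + Z)
j(o) = -9 - 6*o (j(o) = -9 + 3*(-2*o) = -9 - 6*o)
d = -1/8 (d = 1/(-12 + (-1 + 5)) = 1/(-12 + 4) = 1/(-8) = -1/8 ≈ -0.12500)
I(J) = -9 - 6*J
f(W, K) = -1/8
f(10, w(I(r(6, 0)))) + 76*55 = -1/8 + 76*55 = -1/8 + 4180 = 33439/8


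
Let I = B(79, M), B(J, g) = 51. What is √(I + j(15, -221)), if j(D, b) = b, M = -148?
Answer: I*√170 ≈ 13.038*I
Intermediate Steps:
I = 51
√(I + j(15, -221)) = √(51 - 221) = √(-170) = I*√170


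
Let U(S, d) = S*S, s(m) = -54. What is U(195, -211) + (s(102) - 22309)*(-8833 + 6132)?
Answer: 60440488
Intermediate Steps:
U(S, d) = S**2
U(195, -211) + (s(102) - 22309)*(-8833 + 6132) = 195**2 + (-54 - 22309)*(-8833 + 6132) = 38025 - 22363*(-2701) = 38025 + 60402463 = 60440488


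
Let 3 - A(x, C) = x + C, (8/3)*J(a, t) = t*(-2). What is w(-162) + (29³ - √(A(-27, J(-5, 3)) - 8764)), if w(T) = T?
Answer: 24227 - I*√34927/2 ≈ 24227.0 - 93.444*I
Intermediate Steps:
J(a, t) = -3*t/4 (J(a, t) = 3*(t*(-2))/8 = 3*(-2*t)/8 = -3*t/4)
A(x, C) = 3 - C - x (A(x, C) = 3 - (x + C) = 3 - (C + x) = 3 + (-C - x) = 3 - C - x)
w(-162) + (29³ - √(A(-27, J(-5, 3)) - 8764)) = -162 + (29³ - √((3 - (-3)*3/4 - 1*(-27)) - 8764)) = -162 + (24389 - √((3 - 1*(-9/4) + 27) - 8764)) = -162 + (24389 - √((3 + 9/4 + 27) - 8764)) = -162 + (24389 - √(129/4 - 8764)) = -162 + (24389 - √(-34927/4)) = -162 + (24389 - I*√34927/2) = 24227 - I*√34927/2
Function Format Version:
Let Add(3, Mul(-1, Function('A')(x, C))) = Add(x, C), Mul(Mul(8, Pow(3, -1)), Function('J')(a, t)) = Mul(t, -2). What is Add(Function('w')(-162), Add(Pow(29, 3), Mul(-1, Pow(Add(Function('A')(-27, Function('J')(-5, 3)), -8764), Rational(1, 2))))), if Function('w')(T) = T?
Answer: Add(24227, Mul(Rational(-1, 2), I, Pow(34927, Rational(1, 2)))) ≈ Add(24227., Mul(-93.444, I))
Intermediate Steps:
Function('J')(a, t) = Mul(Rational(-3, 4), t) (Function('J')(a, t) = Mul(Rational(3, 8), Mul(t, -2)) = Mul(Rational(3, 8), Mul(-2, t)) = Mul(Rational(-3, 4), t))
Function('A')(x, C) = Add(3, Mul(-1, C), Mul(-1, x)) (Function('A')(x, C) = Add(3, Mul(-1, Add(x, C))) = Add(3, Mul(-1, Add(C, x))) = Add(3, Add(Mul(-1, C), Mul(-1, x))) = Add(3, Mul(-1, C), Mul(-1, x)))
Add(Function('w')(-162), Add(Pow(29, 3), Mul(-1, Pow(Add(Function('A')(-27, Function('J')(-5, 3)), -8764), Rational(1, 2))))) = Add(-162, Add(Pow(29, 3), Mul(-1, Pow(Add(Add(3, Mul(-1, Mul(Rational(-3, 4), 3)), Mul(-1, -27)), -8764), Rational(1, 2))))) = Add(-162, Add(24389, Mul(-1, Pow(Add(Add(3, Mul(-1, Rational(-9, 4)), 27), -8764), Rational(1, 2))))) = Add(-162, Add(24389, Mul(-1, Pow(Add(Add(3, Rational(9, 4), 27), -8764), Rational(1, 2))))) = Add(-162, Add(24389, Mul(-1, Pow(Add(Rational(129, 4), -8764), Rational(1, 2))))) = Add(-162, Add(24389, Mul(-1, Pow(Rational(-34927, 4), Rational(1, 2))))) = Add(-162, Add(24389, Mul(-1, Mul(Rational(1, 2), I, Pow(34927, Rational(1, 2)))))) = Add(-162, Add(24389, Mul(Rational(-1, 2), I, Pow(34927, Rational(1, 2))))) = Add(24227, Mul(Rational(-1, 2), I, Pow(34927, Rational(1, 2))))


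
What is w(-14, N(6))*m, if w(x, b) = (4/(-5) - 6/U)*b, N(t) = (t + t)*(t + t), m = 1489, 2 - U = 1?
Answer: -7290144/5 ≈ -1.4580e+6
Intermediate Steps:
U = 1 (U = 2 - 1*1 = 2 - 1 = 1)
N(t) = 4*t**2 (N(t) = (2*t)*(2*t) = 4*t**2)
w(x, b) = -34*b/5 (w(x, b) = (4/(-5) - 6/1)*b = (4*(-1/5) - 6*1)*b = (-4/5 - 6)*b = -34*b/5)
w(-14, N(6))*m = -136*6**2/5*1489 = -136*36/5*1489 = -34/5*144*1489 = -4896/5*1489 = -7290144/5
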